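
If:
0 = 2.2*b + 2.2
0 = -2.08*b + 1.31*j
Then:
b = -1.00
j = -1.59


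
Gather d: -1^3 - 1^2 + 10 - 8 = 0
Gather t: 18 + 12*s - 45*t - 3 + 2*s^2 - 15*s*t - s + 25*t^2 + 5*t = 2*s^2 + 11*s + 25*t^2 + t*(-15*s - 40) + 15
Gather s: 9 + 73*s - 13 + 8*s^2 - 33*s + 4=8*s^2 + 40*s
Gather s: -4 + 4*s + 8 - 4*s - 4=0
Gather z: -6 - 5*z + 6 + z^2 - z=z^2 - 6*z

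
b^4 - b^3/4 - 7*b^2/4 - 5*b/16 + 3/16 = (b - 3/2)*(b - 1/4)*(b + 1/2)*(b + 1)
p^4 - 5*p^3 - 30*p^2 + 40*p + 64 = (p - 8)*(p - 2)*(p + 1)*(p + 4)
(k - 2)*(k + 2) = k^2 - 4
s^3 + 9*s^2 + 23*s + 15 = (s + 1)*(s + 3)*(s + 5)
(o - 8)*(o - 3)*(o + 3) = o^3 - 8*o^2 - 9*o + 72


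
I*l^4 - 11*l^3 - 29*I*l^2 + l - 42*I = (l + 2*I)*(l + 3*I)*(l + 7*I)*(I*l + 1)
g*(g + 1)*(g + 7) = g^3 + 8*g^2 + 7*g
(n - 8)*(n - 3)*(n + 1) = n^3 - 10*n^2 + 13*n + 24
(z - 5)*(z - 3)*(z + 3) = z^3 - 5*z^2 - 9*z + 45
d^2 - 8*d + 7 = (d - 7)*(d - 1)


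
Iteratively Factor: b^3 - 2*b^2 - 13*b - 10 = (b - 5)*(b^2 + 3*b + 2) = (b - 5)*(b + 2)*(b + 1)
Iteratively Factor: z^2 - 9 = (z + 3)*(z - 3)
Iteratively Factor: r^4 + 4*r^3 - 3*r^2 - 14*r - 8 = (r - 2)*(r^3 + 6*r^2 + 9*r + 4) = (r - 2)*(r + 1)*(r^2 + 5*r + 4) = (r - 2)*(r + 1)*(r + 4)*(r + 1)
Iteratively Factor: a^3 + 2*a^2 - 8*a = (a - 2)*(a^2 + 4*a) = a*(a - 2)*(a + 4)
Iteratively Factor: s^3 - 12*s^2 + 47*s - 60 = (s - 4)*(s^2 - 8*s + 15) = (s - 4)*(s - 3)*(s - 5)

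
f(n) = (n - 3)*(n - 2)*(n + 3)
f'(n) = (n - 3)*(n - 2) + (n - 3)*(n + 3) + (n - 2)*(n + 3) = 3*n^2 - 4*n - 9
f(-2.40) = 14.26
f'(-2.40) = 17.88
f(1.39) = 4.31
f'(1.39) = -8.76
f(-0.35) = 20.86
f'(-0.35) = -7.23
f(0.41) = 14.04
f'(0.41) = -10.14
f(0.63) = 11.79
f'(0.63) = -10.33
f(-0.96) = 23.91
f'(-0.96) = -2.40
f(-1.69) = 22.67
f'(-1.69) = 6.33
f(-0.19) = 19.63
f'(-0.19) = -8.13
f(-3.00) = 0.00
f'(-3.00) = 30.00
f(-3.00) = 0.00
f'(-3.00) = 30.00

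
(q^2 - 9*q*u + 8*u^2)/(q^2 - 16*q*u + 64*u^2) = (q - u)/(q - 8*u)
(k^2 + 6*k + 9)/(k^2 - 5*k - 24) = (k + 3)/(k - 8)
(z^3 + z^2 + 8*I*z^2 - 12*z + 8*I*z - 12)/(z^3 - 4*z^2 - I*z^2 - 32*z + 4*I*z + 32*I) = (z^3 + z^2*(1 + 8*I) + z*(-12 + 8*I) - 12)/(z^3 + z^2*(-4 - I) + z*(-32 + 4*I) + 32*I)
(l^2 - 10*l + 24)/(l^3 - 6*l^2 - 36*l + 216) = (l - 4)/(l^2 - 36)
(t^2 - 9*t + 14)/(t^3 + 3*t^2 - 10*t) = (t - 7)/(t*(t + 5))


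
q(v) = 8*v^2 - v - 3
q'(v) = 16*v - 1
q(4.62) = 163.14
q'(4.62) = 72.92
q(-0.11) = -2.79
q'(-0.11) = -2.76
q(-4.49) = 162.77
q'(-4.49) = -72.84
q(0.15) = -2.97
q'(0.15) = 1.40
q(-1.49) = 16.25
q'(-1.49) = -24.84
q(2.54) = 46.07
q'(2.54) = 39.64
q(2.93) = 62.75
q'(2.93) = 45.88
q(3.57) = 95.39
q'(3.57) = 56.12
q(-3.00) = 72.00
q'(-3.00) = -49.00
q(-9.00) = 654.00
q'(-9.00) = -145.00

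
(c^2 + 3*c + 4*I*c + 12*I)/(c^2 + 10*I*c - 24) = (c + 3)/(c + 6*I)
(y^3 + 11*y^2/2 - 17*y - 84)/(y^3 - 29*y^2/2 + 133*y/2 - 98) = (2*y^2 + 19*y + 42)/(2*y^2 - 21*y + 49)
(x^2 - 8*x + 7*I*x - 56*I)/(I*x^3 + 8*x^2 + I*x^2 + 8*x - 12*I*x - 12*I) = (-I*x^2 + x*(7 + 8*I) - 56)/(x^3 + x^2*(1 - 8*I) + x*(-12 - 8*I) - 12)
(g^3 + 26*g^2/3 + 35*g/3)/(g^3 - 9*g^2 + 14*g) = (3*g^2 + 26*g + 35)/(3*(g^2 - 9*g + 14))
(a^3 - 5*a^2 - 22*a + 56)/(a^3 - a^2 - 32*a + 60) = (a^2 - 3*a - 28)/(a^2 + a - 30)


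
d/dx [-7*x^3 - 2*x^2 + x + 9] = -21*x^2 - 4*x + 1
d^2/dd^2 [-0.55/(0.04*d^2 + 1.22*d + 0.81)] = (0.00176*d^2 + 0.05368*d - 0.55*(0.08*d + 1.22)*(0.16*d + 2.44) + 0.03564)/(0.04*d^2 + 1.22*d + 0.81)^3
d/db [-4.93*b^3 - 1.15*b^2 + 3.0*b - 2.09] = -14.79*b^2 - 2.3*b + 3.0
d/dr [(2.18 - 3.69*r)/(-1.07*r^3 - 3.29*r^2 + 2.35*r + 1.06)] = (-7.8966*r^3 - 5.1423*r^2 + 14.3444*r - 9.0344)/(1.1449*r^6 + 7.0406*r^5 + 5.7951*r^4 - 17.7314*r^3 - 1.4523*r^2 + 4.982*r + 1.1236)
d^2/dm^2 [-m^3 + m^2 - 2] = 2 - 6*m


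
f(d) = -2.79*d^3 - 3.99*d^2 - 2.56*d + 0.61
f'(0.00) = -2.56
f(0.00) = 0.61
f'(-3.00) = -53.95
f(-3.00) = 47.71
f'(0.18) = -4.27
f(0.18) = 0.00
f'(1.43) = -31.09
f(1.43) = -19.37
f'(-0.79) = -1.48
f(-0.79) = 1.52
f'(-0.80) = -1.53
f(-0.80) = 1.53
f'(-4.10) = -110.54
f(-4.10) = 136.32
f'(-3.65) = -84.94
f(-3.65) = 92.47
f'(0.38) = -6.80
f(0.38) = -1.09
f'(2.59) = -79.37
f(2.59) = -81.26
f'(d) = -8.37*d^2 - 7.98*d - 2.56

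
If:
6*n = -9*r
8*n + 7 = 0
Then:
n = -7/8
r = 7/12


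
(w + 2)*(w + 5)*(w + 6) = w^3 + 13*w^2 + 52*w + 60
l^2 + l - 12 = (l - 3)*(l + 4)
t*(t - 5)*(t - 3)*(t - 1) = t^4 - 9*t^3 + 23*t^2 - 15*t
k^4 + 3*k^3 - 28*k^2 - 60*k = k*(k - 5)*(k + 2)*(k + 6)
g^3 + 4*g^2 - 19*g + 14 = (g - 2)*(g - 1)*(g + 7)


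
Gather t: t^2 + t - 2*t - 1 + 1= t^2 - t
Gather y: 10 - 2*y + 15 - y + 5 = 30 - 3*y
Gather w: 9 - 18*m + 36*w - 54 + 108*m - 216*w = 90*m - 180*w - 45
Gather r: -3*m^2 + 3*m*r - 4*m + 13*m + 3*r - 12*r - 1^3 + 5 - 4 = -3*m^2 + 9*m + r*(3*m - 9)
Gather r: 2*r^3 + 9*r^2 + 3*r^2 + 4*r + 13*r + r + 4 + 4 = 2*r^3 + 12*r^2 + 18*r + 8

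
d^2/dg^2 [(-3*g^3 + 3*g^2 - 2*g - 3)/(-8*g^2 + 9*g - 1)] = 2*(131*g^3 + 567*g^2 - 687*g + 234)/(512*g^6 - 1728*g^5 + 2136*g^4 - 1161*g^3 + 267*g^2 - 27*g + 1)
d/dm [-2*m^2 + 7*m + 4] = 7 - 4*m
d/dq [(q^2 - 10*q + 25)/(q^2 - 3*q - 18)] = (7*q^2 - 86*q + 255)/(q^4 - 6*q^3 - 27*q^2 + 108*q + 324)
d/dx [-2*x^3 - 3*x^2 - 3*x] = -6*x^2 - 6*x - 3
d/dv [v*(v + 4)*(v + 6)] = 3*v^2 + 20*v + 24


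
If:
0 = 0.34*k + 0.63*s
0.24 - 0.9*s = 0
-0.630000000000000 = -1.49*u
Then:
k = -0.49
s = 0.27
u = 0.42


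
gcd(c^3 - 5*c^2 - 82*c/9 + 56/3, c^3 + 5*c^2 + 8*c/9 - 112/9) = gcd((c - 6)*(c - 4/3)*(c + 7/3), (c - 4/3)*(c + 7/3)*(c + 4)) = c^2 + c - 28/9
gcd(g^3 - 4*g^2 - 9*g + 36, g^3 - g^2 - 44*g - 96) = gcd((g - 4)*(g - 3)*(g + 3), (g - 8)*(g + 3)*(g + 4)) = g + 3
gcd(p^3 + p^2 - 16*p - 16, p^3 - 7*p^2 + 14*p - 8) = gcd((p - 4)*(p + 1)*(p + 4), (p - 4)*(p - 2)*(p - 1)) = p - 4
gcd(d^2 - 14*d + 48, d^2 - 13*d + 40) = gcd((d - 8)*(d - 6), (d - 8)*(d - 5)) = d - 8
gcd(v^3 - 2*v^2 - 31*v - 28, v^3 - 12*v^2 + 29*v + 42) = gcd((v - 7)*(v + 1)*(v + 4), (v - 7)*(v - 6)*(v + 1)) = v^2 - 6*v - 7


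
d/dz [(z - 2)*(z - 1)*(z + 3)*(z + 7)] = 4*z^3 + 21*z^2 - 14*z - 43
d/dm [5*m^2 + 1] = 10*m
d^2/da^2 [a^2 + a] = 2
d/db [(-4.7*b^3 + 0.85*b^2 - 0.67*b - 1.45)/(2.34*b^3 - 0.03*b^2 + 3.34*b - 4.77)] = (-1.848*b^4 - 28.2604*b^3 + 80.2549*b^2 - 8.196*b + 8.0389)/(5.4756*b^6 - 0.1404*b^5 + 15.6321*b^4 - 22.524*b^3 + 11.4418*b^2 - 31.8636*b + 22.7529)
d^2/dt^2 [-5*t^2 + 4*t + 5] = -10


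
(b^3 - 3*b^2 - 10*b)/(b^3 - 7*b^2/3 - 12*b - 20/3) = 3*b/(3*b + 2)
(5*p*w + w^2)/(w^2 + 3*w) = (5*p + w)/(w + 3)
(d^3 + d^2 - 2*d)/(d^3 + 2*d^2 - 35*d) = (d^2 + d - 2)/(d^2 + 2*d - 35)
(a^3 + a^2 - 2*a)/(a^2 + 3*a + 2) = a*(a - 1)/(a + 1)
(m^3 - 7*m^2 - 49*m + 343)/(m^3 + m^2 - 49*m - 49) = (m - 7)/(m + 1)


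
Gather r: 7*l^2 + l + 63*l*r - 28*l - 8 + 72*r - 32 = 7*l^2 - 27*l + r*(63*l + 72) - 40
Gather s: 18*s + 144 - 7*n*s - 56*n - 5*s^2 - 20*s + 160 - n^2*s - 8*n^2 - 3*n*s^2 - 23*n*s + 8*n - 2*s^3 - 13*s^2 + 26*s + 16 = -8*n^2 - 48*n - 2*s^3 + s^2*(-3*n - 18) + s*(-n^2 - 30*n + 24) + 320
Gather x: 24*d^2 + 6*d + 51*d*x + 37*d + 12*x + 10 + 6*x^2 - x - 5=24*d^2 + 43*d + 6*x^2 + x*(51*d + 11) + 5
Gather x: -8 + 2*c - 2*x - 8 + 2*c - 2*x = 4*c - 4*x - 16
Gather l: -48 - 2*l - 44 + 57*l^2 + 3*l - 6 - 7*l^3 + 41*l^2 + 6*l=-7*l^3 + 98*l^2 + 7*l - 98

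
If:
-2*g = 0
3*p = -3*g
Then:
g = 0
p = 0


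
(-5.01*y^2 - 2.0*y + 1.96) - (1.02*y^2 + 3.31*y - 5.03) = -6.03*y^2 - 5.31*y + 6.99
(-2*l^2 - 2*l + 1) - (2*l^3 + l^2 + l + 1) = -2*l^3 - 3*l^2 - 3*l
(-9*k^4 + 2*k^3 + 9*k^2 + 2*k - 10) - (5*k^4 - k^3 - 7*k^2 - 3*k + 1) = -14*k^4 + 3*k^3 + 16*k^2 + 5*k - 11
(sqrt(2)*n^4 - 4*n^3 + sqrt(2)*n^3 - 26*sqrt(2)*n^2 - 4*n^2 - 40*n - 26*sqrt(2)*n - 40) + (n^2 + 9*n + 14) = sqrt(2)*n^4 - 4*n^3 + sqrt(2)*n^3 - 26*sqrt(2)*n^2 - 3*n^2 - 26*sqrt(2)*n - 31*n - 26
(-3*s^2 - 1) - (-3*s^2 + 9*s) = -9*s - 1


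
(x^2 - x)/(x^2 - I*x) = (x - 1)/(x - I)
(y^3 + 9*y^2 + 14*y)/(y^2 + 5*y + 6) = y*(y + 7)/(y + 3)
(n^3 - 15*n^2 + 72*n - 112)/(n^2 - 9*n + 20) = (n^2 - 11*n + 28)/(n - 5)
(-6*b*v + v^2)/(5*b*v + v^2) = (-6*b + v)/(5*b + v)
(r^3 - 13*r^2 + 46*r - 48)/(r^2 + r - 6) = (r^2 - 11*r + 24)/(r + 3)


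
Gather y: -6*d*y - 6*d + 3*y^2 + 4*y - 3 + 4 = -6*d + 3*y^2 + y*(4 - 6*d) + 1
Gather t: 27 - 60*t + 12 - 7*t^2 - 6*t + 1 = -7*t^2 - 66*t + 40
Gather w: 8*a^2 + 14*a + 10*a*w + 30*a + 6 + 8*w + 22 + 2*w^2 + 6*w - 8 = 8*a^2 + 44*a + 2*w^2 + w*(10*a + 14) + 20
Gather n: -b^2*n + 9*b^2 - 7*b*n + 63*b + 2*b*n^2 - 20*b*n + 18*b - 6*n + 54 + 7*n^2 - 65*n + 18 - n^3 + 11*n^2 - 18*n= 9*b^2 + 81*b - n^3 + n^2*(2*b + 18) + n*(-b^2 - 27*b - 89) + 72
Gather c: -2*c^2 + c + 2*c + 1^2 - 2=-2*c^2 + 3*c - 1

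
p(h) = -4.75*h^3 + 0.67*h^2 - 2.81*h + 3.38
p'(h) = -14.25*h^2 + 1.34*h - 2.81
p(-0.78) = 8.23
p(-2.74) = 113.82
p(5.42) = -748.46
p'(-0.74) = -11.60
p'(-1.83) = -52.98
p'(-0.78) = -12.52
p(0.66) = 0.45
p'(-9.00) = -1169.12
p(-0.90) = 9.91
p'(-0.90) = -15.56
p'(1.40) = -28.86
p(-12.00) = 8341.58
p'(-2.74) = -113.46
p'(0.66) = -8.13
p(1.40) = -12.27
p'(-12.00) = -2070.89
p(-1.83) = 39.88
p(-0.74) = 7.75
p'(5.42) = -414.16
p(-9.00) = 3545.69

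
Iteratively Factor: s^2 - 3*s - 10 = (s + 2)*(s - 5)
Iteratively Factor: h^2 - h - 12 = (h - 4)*(h + 3)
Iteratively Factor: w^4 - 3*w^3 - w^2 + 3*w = (w)*(w^3 - 3*w^2 - w + 3) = w*(w - 3)*(w^2 - 1) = w*(w - 3)*(w + 1)*(w - 1)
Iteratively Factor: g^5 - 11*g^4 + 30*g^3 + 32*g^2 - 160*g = (g + 2)*(g^4 - 13*g^3 + 56*g^2 - 80*g) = (g - 4)*(g + 2)*(g^3 - 9*g^2 + 20*g) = (g - 5)*(g - 4)*(g + 2)*(g^2 - 4*g) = (g - 5)*(g - 4)^2*(g + 2)*(g)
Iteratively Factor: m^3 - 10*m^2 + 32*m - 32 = (m - 2)*(m^2 - 8*m + 16) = (m - 4)*(m - 2)*(m - 4)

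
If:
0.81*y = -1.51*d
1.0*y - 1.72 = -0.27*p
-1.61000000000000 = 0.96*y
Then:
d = 0.90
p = 12.58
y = -1.68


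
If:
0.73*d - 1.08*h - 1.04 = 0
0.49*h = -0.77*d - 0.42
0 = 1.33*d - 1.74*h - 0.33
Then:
No Solution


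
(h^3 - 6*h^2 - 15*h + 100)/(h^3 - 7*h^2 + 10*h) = (h^2 - h - 20)/(h*(h - 2))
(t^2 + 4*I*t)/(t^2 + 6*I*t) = (t + 4*I)/(t + 6*I)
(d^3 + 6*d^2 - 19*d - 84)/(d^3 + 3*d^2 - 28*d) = (d + 3)/d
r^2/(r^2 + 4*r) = r/(r + 4)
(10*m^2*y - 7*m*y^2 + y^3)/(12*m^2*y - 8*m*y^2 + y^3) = (-5*m + y)/(-6*m + y)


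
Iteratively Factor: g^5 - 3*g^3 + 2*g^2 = (g - 1)*(g^4 + g^3 - 2*g^2) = g*(g - 1)*(g^3 + g^2 - 2*g) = g^2*(g - 1)*(g^2 + g - 2) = g^2*(g - 1)^2*(g + 2)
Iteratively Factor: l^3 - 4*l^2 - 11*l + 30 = (l + 3)*(l^2 - 7*l + 10) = (l - 2)*(l + 3)*(l - 5)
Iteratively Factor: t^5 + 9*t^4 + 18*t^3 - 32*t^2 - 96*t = (t + 4)*(t^4 + 5*t^3 - 2*t^2 - 24*t) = (t + 4)^2*(t^3 + t^2 - 6*t) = (t + 3)*(t + 4)^2*(t^2 - 2*t) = t*(t + 3)*(t + 4)^2*(t - 2)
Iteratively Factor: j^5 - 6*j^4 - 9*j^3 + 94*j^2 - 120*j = (j - 3)*(j^4 - 3*j^3 - 18*j^2 + 40*j) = j*(j - 3)*(j^3 - 3*j^2 - 18*j + 40) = j*(j - 5)*(j - 3)*(j^2 + 2*j - 8) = j*(j - 5)*(j - 3)*(j - 2)*(j + 4)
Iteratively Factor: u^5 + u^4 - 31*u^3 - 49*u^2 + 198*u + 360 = (u + 2)*(u^4 - u^3 - 29*u^2 + 9*u + 180) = (u + 2)*(u + 3)*(u^3 - 4*u^2 - 17*u + 60) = (u + 2)*(u + 3)*(u + 4)*(u^2 - 8*u + 15) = (u - 3)*(u + 2)*(u + 3)*(u + 4)*(u - 5)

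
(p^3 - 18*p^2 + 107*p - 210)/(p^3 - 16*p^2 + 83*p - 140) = (p - 6)/(p - 4)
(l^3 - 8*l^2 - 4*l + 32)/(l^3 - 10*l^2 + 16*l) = (l + 2)/l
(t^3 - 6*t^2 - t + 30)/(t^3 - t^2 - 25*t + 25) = (t^2 - t - 6)/(t^2 + 4*t - 5)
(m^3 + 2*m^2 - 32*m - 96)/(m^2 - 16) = (m^2 - 2*m - 24)/(m - 4)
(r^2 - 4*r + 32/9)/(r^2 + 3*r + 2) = (r^2 - 4*r + 32/9)/(r^2 + 3*r + 2)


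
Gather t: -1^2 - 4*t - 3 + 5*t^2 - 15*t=5*t^2 - 19*t - 4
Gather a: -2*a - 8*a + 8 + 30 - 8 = 30 - 10*a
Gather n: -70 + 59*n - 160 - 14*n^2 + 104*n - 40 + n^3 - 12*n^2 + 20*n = n^3 - 26*n^2 + 183*n - 270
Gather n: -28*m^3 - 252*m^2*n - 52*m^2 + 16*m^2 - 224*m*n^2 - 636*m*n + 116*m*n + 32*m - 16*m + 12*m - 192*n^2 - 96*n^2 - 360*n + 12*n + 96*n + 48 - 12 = -28*m^3 - 36*m^2 + 28*m + n^2*(-224*m - 288) + n*(-252*m^2 - 520*m - 252) + 36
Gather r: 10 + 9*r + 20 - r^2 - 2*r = -r^2 + 7*r + 30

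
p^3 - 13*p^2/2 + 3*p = p*(p - 6)*(p - 1/2)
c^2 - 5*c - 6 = (c - 6)*(c + 1)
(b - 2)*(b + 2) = b^2 - 4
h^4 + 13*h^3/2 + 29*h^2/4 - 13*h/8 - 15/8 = (h - 1/2)*(h + 1/2)*(h + 3/2)*(h + 5)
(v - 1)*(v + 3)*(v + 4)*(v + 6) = v^4 + 12*v^3 + 41*v^2 + 18*v - 72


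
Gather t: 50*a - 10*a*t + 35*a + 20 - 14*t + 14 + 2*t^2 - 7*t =85*a + 2*t^2 + t*(-10*a - 21) + 34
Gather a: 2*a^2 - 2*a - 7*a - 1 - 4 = 2*a^2 - 9*a - 5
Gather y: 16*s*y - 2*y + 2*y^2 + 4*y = 2*y^2 + y*(16*s + 2)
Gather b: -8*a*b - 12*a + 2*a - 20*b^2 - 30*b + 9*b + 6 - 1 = -10*a - 20*b^2 + b*(-8*a - 21) + 5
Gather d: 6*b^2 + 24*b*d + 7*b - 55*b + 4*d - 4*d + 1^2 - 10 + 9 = 6*b^2 + 24*b*d - 48*b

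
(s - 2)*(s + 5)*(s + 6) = s^3 + 9*s^2 + 8*s - 60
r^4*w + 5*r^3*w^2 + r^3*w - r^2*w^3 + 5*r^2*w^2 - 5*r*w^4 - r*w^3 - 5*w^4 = (r - w)*(r + w)*(r + 5*w)*(r*w + w)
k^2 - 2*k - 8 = (k - 4)*(k + 2)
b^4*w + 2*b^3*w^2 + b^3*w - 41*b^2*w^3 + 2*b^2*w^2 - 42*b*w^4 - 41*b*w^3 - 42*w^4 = (b - 6*w)*(b + w)*(b + 7*w)*(b*w + w)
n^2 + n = n*(n + 1)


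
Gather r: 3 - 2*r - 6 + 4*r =2*r - 3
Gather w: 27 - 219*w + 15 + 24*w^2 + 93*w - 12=24*w^2 - 126*w + 30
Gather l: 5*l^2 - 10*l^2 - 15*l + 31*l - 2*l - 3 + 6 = -5*l^2 + 14*l + 3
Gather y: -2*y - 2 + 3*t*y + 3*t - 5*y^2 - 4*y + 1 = 3*t - 5*y^2 + y*(3*t - 6) - 1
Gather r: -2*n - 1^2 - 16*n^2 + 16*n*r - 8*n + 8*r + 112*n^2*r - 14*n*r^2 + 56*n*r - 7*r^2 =-16*n^2 - 10*n + r^2*(-14*n - 7) + r*(112*n^2 + 72*n + 8) - 1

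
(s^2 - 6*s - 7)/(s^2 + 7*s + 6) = (s - 7)/(s + 6)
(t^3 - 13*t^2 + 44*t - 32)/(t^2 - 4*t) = t - 9 + 8/t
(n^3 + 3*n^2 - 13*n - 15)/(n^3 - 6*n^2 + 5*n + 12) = (n + 5)/(n - 4)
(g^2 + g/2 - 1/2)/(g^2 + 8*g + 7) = (g - 1/2)/(g + 7)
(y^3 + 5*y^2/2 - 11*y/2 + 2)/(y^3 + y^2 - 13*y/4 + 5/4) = 2*(y + 4)/(2*y + 5)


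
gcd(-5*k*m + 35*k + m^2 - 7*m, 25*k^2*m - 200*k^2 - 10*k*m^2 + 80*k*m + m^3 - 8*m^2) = 5*k - m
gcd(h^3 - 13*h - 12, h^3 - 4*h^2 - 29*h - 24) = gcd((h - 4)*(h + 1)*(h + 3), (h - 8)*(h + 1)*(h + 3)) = h^2 + 4*h + 3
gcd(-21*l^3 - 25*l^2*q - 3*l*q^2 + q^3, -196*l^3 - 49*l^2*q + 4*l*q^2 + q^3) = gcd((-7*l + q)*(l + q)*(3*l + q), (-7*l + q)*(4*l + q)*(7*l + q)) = -7*l + q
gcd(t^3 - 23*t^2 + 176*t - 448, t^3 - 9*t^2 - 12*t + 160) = t - 8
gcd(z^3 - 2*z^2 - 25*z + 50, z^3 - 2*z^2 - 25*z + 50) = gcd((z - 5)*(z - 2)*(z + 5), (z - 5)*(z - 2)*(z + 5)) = z^3 - 2*z^2 - 25*z + 50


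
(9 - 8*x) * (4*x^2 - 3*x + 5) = -32*x^3 + 60*x^2 - 67*x + 45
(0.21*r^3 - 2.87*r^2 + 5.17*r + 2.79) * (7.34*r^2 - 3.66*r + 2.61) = 1.5414*r^5 - 21.8344*r^4 + 49.0001*r^3 - 5.9343*r^2 + 3.2823*r + 7.2819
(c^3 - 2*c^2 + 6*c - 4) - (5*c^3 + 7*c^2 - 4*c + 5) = -4*c^3 - 9*c^2 + 10*c - 9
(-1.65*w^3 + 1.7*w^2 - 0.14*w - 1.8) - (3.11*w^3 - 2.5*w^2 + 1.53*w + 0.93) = -4.76*w^3 + 4.2*w^2 - 1.67*w - 2.73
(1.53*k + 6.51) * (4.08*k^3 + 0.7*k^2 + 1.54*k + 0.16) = 6.2424*k^4 + 27.6318*k^3 + 6.9132*k^2 + 10.2702*k + 1.0416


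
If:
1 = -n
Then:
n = -1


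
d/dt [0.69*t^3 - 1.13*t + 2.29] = 2.07*t^2 - 1.13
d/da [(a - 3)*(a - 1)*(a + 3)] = 3*a^2 - 2*a - 9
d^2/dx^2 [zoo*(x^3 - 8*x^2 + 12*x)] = zoo*(x + 1)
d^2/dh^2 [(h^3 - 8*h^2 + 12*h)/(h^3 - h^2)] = 2*(-7*h^3 + 36*h^2 - 36*h + 12)/(h^3*(h^3 - 3*h^2 + 3*h - 1))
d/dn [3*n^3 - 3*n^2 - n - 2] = 9*n^2 - 6*n - 1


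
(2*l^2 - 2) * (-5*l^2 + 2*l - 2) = -10*l^4 + 4*l^3 + 6*l^2 - 4*l + 4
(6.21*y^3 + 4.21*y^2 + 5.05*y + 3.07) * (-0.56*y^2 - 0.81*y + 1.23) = -3.4776*y^5 - 7.3877*y^4 + 1.4002*y^3 - 0.6314*y^2 + 3.7248*y + 3.7761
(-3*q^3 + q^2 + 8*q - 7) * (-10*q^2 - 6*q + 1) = 30*q^5 + 8*q^4 - 89*q^3 + 23*q^2 + 50*q - 7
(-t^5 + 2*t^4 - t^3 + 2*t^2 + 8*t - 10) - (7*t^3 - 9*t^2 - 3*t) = -t^5 + 2*t^4 - 8*t^3 + 11*t^2 + 11*t - 10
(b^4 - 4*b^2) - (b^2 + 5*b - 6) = b^4 - 5*b^2 - 5*b + 6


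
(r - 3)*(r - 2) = r^2 - 5*r + 6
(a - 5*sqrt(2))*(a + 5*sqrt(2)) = a^2 - 50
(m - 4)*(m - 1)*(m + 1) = m^3 - 4*m^2 - m + 4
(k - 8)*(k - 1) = k^2 - 9*k + 8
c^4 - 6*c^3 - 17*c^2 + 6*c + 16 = (c - 8)*(c - 1)*(c + 1)*(c + 2)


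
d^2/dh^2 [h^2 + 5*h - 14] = 2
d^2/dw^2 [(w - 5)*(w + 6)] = 2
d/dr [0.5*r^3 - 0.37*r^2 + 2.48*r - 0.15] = 1.5*r^2 - 0.74*r + 2.48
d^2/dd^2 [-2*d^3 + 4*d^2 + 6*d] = 8 - 12*d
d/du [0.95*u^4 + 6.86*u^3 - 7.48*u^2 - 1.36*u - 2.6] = 3.8*u^3 + 20.58*u^2 - 14.96*u - 1.36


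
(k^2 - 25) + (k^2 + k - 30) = 2*k^2 + k - 55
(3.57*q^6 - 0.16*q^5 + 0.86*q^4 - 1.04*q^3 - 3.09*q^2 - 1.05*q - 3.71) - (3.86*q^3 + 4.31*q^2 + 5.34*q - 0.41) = 3.57*q^6 - 0.16*q^5 + 0.86*q^4 - 4.9*q^3 - 7.4*q^2 - 6.39*q - 3.3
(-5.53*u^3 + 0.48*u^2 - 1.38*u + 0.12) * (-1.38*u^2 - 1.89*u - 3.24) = 7.6314*u^5 + 9.7893*u^4 + 18.9144*u^3 + 0.8874*u^2 + 4.2444*u - 0.3888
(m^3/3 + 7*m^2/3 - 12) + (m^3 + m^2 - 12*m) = 4*m^3/3 + 10*m^2/3 - 12*m - 12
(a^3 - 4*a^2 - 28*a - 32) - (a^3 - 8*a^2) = 4*a^2 - 28*a - 32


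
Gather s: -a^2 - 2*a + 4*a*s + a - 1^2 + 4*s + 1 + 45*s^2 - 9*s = -a^2 - a + 45*s^2 + s*(4*a - 5)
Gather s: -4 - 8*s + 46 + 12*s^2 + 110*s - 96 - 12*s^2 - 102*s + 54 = 0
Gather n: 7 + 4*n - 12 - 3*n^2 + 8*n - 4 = -3*n^2 + 12*n - 9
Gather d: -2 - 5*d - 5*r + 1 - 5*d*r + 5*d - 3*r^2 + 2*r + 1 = -5*d*r - 3*r^2 - 3*r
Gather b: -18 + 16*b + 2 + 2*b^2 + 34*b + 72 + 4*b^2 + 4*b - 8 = 6*b^2 + 54*b + 48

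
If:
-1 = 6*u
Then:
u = -1/6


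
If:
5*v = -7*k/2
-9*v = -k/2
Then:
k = 0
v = 0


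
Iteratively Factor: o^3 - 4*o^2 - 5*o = (o)*(o^2 - 4*o - 5) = o*(o - 5)*(o + 1)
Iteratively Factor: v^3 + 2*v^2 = (v)*(v^2 + 2*v) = v*(v + 2)*(v)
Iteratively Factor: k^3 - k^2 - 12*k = (k - 4)*(k^2 + 3*k) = k*(k - 4)*(k + 3)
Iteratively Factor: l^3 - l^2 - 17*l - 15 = (l + 1)*(l^2 - 2*l - 15) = (l - 5)*(l + 1)*(l + 3)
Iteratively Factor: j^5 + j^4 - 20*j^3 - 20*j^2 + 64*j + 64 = (j + 1)*(j^4 - 20*j^2 + 64) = (j + 1)*(j + 2)*(j^3 - 2*j^2 - 16*j + 32) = (j + 1)*(j + 2)*(j + 4)*(j^2 - 6*j + 8) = (j - 4)*(j + 1)*(j + 2)*(j + 4)*(j - 2)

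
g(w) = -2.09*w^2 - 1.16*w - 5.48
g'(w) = -4.18*w - 1.16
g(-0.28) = -5.32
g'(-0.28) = 0.01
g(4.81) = -59.41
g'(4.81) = -21.27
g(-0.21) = -5.33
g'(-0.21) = -0.28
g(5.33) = -71.04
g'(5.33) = -23.44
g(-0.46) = -5.39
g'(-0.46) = 0.76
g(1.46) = -11.63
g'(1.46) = -7.26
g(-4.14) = -36.50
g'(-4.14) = 16.15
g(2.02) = -16.35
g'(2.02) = -9.60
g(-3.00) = -20.81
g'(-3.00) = 11.38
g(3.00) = -27.77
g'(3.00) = -13.70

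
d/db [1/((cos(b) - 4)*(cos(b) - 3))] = (2*cos(b) - 7)*sin(b)/((cos(b) - 4)^2*(cos(b) - 3)^2)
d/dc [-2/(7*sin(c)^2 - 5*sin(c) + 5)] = 2*(14*sin(c) - 5)*cos(c)/(7*sin(c)^2 - 5*sin(c) + 5)^2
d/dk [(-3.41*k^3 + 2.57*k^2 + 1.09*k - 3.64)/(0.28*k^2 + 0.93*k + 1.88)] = (-0.9548*k^4 - 6.3426*k^3 - 17.1475*k^2 + 11.7016*k + 5.4344)/(0.0784*k^4 + 0.5208*k^3 + 1.9177*k^2 + 3.4968*k + 3.5344)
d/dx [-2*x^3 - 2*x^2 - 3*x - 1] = -6*x^2 - 4*x - 3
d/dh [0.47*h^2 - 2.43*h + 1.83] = 0.94*h - 2.43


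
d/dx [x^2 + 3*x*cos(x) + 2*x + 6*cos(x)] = -3*x*sin(x) + 2*x - 6*sin(x) + 3*cos(x) + 2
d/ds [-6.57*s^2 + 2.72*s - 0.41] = 2.72 - 13.14*s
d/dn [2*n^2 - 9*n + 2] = 4*n - 9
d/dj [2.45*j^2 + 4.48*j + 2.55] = 4.9*j + 4.48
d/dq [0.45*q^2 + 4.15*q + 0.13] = 0.9*q + 4.15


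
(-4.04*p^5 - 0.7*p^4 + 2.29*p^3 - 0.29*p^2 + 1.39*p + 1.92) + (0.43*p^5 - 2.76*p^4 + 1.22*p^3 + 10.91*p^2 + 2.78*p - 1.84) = -3.61*p^5 - 3.46*p^4 + 3.51*p^3 + 10.62*p^2 + 4.17*p + 0.0799999999999998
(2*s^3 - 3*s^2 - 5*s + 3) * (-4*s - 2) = -8*s^4 + 8*s^3 + 26*s^2 - 2*s - 6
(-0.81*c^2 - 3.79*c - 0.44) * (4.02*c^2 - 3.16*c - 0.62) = -3.2562*c^4 - 12.6762*c^3 + 10.7098*c^2 + 3.7402*c + 0.2728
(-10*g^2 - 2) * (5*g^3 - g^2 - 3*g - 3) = -50*g^5 + 10*g^4 + 20*g^3 + 32*g^2 + 6*g + 6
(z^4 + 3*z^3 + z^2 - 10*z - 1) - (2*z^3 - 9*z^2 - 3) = z^4 + z^3 + 10*z^2 - 10*z + 2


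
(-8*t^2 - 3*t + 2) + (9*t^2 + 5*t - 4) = t^2 + 2*t - 2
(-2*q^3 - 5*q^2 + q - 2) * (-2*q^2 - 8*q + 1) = 4*q^5 + 26*q^4 + 36*q^3 - 9*q^2 + 17*q - 2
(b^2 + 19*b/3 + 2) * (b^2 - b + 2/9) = b^4 + 16*b^3/3 - 37*b^2/9 - 16*b/27 + 4/9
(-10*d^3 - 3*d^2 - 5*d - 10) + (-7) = -10*d^3 - 3*d^2 - 5*d - 17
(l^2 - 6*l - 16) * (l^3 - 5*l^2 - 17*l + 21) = l^5 - 11*l^4 - 3*l^3 + 203*l^2 + 146*l - 336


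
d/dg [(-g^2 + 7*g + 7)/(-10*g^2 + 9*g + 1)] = (61*g^2 + 138*g - 56)/(100*g^4 - 180*g^3 + 61*g^2 + 18*g + 1)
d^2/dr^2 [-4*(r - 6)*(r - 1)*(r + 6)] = 8 - 24*r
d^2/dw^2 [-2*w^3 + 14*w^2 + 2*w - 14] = 28 - 12*w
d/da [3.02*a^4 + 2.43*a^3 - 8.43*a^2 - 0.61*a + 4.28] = 12.08*a^3 + 7.29*a^2 - 16.86*a - 0.61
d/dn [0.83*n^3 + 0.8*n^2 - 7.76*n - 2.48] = 2.49*n^2 + 1.6*n - 7.76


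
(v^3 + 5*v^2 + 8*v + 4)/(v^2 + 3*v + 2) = v + 2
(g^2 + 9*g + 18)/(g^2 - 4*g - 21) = (g + 6)/(g - 7)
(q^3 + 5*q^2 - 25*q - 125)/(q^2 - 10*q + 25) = (q^2 + 10*q + 25)/(q - 5)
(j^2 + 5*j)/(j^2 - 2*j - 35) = j/(j - 7)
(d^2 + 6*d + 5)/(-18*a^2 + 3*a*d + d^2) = (d^2 + 6*d + 5)/(-18*a^2 + 3*a*d + d^2)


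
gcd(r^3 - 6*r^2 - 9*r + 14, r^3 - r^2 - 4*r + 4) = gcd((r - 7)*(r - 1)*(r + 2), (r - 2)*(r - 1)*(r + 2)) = r^2 + r - 2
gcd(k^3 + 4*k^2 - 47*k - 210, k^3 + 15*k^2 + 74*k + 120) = k^2 + 11*k + 30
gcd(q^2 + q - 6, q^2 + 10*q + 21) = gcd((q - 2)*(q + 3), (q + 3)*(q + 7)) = q + 3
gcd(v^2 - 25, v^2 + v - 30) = v - 5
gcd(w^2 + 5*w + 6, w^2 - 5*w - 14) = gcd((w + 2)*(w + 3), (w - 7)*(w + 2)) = w + 2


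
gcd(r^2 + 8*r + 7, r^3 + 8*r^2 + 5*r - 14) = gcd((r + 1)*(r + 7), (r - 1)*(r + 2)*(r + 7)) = r + 7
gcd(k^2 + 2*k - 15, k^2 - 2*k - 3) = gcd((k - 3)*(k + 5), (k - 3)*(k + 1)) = k - 3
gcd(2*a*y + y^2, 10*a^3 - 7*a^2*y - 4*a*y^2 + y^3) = 2*a + y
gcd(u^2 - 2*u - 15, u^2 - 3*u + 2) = 1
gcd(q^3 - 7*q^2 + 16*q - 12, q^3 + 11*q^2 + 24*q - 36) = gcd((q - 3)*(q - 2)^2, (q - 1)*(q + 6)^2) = 1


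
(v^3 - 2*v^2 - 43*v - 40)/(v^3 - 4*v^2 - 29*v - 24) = (v + 5)/(v + 3)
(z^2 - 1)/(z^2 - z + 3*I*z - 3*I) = (z + 1)/(z + 3*I)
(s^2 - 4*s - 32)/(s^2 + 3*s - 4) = (s - 8)/(s - 1)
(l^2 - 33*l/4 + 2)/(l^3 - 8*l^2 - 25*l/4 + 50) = (4*l - 1)/(4*l^2 - 25)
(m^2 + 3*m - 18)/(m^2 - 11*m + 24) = (m + 6)/(m - 8)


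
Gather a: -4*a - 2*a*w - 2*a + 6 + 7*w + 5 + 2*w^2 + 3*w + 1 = a*(-2*w - 6) + 2*w^2 + 10*w + 12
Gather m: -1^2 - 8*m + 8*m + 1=0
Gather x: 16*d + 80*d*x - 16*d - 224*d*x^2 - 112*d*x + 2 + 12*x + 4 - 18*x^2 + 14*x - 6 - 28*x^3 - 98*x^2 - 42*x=-28*x^3 + x^2*(-224*d - 116) + x*(-32*d - 16)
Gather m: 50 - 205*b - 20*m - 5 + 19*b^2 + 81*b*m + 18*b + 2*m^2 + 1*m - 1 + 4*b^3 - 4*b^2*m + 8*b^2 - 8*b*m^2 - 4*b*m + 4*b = 4*b^3 + 27*b^2 - 183*b + m^2*(2 - 8*b) + m*(-4*b^2 + 77*b - 19) + 44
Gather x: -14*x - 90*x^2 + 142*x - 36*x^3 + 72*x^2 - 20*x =-36*x^3 - 18*x^2 + 108*x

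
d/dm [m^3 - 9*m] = 3*m^2 - 9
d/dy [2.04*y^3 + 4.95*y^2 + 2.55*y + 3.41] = 6.12*y^2 + 9.9*y + 2.55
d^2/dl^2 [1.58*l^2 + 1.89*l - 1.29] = 3.16000000000000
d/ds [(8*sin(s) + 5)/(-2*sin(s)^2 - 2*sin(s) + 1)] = 2*(8*sin(s)^2 + 10*sin(s) + 9)*cos(s)/(2*sin(s) - cos(2*s))^2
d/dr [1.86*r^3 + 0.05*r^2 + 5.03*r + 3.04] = 5.58*r^2 + 0.1*r + 5.03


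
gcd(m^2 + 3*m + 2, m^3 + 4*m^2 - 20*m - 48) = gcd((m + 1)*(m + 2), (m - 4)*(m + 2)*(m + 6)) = m + 2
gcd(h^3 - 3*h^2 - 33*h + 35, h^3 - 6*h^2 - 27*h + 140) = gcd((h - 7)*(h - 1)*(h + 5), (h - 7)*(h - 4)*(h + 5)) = h^2 - 2*h - 35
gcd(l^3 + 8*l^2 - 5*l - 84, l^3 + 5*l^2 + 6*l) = 1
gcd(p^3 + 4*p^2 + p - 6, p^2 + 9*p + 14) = p + 2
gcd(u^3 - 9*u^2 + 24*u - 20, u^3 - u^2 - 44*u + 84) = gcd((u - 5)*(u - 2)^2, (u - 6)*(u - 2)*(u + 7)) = u - 2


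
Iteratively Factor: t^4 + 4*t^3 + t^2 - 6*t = (t - 1)*(t^3 + 5*t^2 + 6*t) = t*(t - 1)*(t^2 + 5*t + 6) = t*(t - 1)*(t + 3)*(t + 2)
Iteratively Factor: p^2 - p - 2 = (p - 2)*(p + 1)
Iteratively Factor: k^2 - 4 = (k + 2)*(k - 2)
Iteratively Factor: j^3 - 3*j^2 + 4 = (j - 2)*(j^2 - j - 2) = (j - 2)*(j + 1)*(j - 2)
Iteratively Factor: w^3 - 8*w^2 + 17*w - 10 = (w - 5)*(w^2 - 3*w + 2) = (w - 5)*(w - 1)*(w - 2)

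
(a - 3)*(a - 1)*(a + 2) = a^3 - 2*a^2 - 5*a + 6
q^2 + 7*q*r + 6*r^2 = (q + r)*(q + 6*r)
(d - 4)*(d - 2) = d^2 - 6*d + 8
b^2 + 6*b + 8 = (b + 2)*(b + 4)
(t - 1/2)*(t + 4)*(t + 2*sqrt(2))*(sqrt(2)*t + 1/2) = sqrt(2)*t^4 + 9*t^3/2 + 7*sqrt(2)*t^3/2 - sqrt(2)*t^2 + 63*t^2/4 - 9*t + 7*sqrt(2)*t/2 - 2*sqrt(2)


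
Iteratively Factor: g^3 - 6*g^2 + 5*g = (g)*(g^2 - 6*g + 5) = g*(g - 5)*(g - 1)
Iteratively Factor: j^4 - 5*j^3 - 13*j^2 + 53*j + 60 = (j + 3)*(j^3 - 8*j^2 + 11*j + 20) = (j + 1)*(j + 3)*(j^2 - 9*j + 20) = (j - 5)*(j + 1)*(j + 3)*(j - 4)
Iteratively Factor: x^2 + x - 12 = (x + 4)*(x - 3)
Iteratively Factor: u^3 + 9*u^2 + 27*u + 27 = (u + 3)*(u^2 + 6*u + 9) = (u + 3)^2*(u + 3)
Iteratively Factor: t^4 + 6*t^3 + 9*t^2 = (t + 3)*(t^3 + 3*t^2) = t*(t + 3)*(t^2 + 3*t) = t^2*(t + 3)*(t + 3)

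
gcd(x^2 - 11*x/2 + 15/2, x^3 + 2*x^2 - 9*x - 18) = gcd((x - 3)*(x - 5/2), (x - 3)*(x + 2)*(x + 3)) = x - 3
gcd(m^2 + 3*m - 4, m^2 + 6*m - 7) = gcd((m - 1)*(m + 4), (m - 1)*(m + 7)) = m - 1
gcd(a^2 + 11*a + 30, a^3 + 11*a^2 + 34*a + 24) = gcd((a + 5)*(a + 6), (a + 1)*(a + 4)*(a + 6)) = a + 6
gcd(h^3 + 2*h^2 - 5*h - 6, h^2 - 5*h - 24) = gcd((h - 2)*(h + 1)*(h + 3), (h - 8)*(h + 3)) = h + 3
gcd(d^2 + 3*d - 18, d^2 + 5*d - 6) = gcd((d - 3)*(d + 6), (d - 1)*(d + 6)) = d + 6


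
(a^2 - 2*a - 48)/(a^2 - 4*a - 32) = (a + 6)/(a + 4)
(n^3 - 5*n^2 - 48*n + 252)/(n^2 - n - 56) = (n^2 - 12*n + 36)/(n - 8)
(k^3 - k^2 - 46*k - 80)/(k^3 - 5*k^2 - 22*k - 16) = (k + 5)/(k + 1)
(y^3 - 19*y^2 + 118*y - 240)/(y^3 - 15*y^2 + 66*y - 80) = (y - 6)/(y - 2)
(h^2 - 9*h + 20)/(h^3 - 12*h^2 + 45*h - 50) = (h - 4)/(h^2 - 7*h + 10)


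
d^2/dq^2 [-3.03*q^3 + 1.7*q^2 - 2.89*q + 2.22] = 3.4 - 18.18*q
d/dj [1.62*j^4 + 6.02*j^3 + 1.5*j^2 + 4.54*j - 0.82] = 6.48*j^3 + 18.06*j^2 + 3.0*j + 4.54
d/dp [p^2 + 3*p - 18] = 2*p + 3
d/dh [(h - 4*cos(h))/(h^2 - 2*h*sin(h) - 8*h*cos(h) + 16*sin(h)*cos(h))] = (-4*h^2*sin(h) + 2*h^2*cos(h) - h^2 + 8*h*cos(h) - 16*h*cos(2*h) - 8*h + 4*sin(2*h) + 48*cos(h) - 16*cos(2*h) + 16*cos(3*h) - 16)/((h - 2*sin(h))^2*(h - 8*cos(h))^2)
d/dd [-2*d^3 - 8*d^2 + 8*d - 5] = -6*d^2 - 16*d + 8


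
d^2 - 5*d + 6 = (d - 3)*(d - 2)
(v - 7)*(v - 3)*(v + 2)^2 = v^4 - 6*v^3 - 15*v^2 + 44*v + 84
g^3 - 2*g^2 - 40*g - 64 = (g - 8)*(g + 2)*(g + 4)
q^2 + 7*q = q*(q + 7)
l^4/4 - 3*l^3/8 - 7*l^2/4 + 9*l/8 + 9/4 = (l/4 + 1/2)*(l - 3)*(l - 3/2)*(l + 1)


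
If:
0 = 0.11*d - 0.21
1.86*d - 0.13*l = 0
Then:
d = 1.91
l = 27.31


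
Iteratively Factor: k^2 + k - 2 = (k + 2)*(k - 1)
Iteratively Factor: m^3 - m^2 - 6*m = (m)*(m^2 - m - 6) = m*(m - 3)*(m + 2)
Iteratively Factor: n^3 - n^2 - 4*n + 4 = (n + 2)*(n^2 - 3*n + 2) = (n - 2)*(n + 2)*(n - 1)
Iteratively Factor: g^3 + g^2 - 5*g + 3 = (g - 1)*(g^2 + 2*g - 3) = (g - 1)^2*(g + 3)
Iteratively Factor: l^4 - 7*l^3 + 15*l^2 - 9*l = (l - 3)*(l^3 - 4*l^2 + 3*l) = l*(l - 3)*(l^2 - 4*l + 3) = l*(l - 3)^2*(l - 1)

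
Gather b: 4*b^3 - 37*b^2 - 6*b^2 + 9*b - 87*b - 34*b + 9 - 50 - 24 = 4*b^3 - 43*b^2 - 112*b - 65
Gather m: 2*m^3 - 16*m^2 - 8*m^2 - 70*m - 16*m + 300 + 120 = 2*m^3 - 24*m^2 - 86*m + 420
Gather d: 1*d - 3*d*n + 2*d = d*(3 - 3*n)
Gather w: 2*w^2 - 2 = 2*w^2 - 2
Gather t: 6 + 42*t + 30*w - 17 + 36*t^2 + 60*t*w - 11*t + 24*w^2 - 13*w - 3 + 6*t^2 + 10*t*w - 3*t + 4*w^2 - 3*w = 42*t^2 + t*(70*w + 28) + 28*w^2 + 14*w - 14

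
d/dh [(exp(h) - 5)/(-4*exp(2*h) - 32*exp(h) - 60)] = (2*(exp(h) - 5)*(exp(h) + 4) - exp(2*h) - 8*exp(h) - 15)*exp(h)/(4*(exp(2*h) + 8*exp(h) + 15)^2)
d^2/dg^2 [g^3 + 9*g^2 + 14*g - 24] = 6*g + 18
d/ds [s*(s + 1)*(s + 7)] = 3*s^2 + 16*s + 7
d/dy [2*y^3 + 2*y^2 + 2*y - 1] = 6*y^2 + 4*y + 2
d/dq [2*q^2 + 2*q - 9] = 4*q + 2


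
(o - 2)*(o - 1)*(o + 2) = o^3 - o^2 - 4*o + 4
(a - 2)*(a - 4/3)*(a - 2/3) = a^3 - 4*a^2 + 44*a/9 - 16/9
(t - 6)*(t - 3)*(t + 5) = t^3 - 4*t^2 - 27*t + 90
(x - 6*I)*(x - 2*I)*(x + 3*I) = x^3 - 5*I*x^2 + 12*x - 36*I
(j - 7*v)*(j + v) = j^2 - 6*j*v - 7*v^2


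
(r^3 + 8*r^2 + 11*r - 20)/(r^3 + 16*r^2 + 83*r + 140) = (r - 1)/(r + 7)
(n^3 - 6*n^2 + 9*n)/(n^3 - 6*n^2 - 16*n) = (-n^2 + 6*n - 9)/(-n^2 + 6*n + 16)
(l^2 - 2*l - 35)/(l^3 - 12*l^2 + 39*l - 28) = (l + 5)/(l^2 - 5*l + 4)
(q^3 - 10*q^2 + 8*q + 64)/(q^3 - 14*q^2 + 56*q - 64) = (q + 2)/(q - 2)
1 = 1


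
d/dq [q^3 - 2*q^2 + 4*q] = 3*q^2 - 4*q + 4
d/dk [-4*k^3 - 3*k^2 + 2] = 6*k*(-2*k - 1)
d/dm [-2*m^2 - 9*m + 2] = -4*m - 9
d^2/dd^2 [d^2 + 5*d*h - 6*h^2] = 2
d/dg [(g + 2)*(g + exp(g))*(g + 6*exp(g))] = (g + 2)*(g + exp(g))*(6*exp(g) + 1) + (g + 2)*(g + 6*exp(g))*(exp(g) + 1) + (g + exp(g))*(g + 6*exp(g))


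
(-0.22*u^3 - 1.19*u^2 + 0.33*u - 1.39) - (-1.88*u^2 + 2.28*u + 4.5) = -0.22*u^3 + 0.69*u^2 - 1.95*u - 5.89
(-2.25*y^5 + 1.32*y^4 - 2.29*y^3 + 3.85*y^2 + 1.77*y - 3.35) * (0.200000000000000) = -0.45*y^5 + 0.264*y^4 - 0.458*y^3 + 0.77*y^2 + 0.354*y - 0.67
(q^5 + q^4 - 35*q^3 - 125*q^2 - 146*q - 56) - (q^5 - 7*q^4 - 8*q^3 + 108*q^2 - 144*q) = 8*q^4 - 27*q^3 - 233*q^2 - 2*q - 56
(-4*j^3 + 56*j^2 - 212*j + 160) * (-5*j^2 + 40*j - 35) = 20*j^5 - 440*j^4 + 3440*j^3 - 11240*j^2 + 13820*j - 5600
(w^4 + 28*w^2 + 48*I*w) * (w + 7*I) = w^5 + 7*I*w^4 + 28*w^3 + 244*I*w^2 - 336*w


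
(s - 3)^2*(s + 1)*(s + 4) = s^4 - s^3 - 17*s^2 + 21*s + 36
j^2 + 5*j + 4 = (j + 1)*(j + 4)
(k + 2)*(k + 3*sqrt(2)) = k^2 + 2*k + 3*sqrt(2)*k + 6*sqrt(2)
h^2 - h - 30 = (h - 6)*(h + 5)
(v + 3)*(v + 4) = v^2 + 7*v + 12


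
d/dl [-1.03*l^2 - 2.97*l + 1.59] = -2.06*l - 2.97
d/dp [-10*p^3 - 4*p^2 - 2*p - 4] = -30*p^2 - 8*p - 2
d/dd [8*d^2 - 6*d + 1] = 16*d - 6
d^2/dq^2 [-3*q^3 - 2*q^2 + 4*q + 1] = -18*q - 4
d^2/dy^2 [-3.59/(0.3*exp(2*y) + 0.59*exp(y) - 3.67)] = (-3.59*(0.6*exp(y) + 0.59)*(1.2*exp(y) + 1.18)*exp(y) + (4.308*exp(y) + 2.1181)*(0.3*exp(2*y) + 0.59*exp(y) - 3.67))*exp(y)/(0.3*exp(2*y) + 0.59*exp(y) - 3.67)^3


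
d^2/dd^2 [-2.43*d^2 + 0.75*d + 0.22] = -4.86000000000000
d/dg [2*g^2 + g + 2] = 4*g + 1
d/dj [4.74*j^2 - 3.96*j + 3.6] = 9.48*j - 3.96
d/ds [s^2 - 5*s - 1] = 2*s - 5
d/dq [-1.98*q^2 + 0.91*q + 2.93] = 0.91 - 3.96*q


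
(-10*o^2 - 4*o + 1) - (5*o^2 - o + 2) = -15*o^2 - 3*o - 1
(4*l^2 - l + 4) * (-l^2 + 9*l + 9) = -4*l^4 + 37*l^3 + 23*l^2 + 27*l + 36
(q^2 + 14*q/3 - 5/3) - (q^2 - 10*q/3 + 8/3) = 8*q - 13/3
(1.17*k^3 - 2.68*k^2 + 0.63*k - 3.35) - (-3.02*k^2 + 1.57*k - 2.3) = 1.17*k^3 + 0.34*k^2 - 0.94*k - 1.05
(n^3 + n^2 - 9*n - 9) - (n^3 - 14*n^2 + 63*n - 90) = 15*n^2 - 72*n + 81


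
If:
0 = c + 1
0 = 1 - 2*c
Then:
No Solution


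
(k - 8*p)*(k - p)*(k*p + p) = k^3*p - 9*k^2*p^2 + k^2*p + 8*k*p^3 - 9*k*p^2 + 8*p^3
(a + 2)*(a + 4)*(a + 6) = a^3 + 12*a^2 + 44*a + 48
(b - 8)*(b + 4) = b^2 - 4*b - 32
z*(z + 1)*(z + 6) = z^3 + 7*z^2 + 6*z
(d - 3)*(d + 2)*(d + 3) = d^3 + 2*d^2 - 9*d - 18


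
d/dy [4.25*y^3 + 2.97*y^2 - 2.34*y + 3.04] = 12.75*y^2 + 5.94*y - 2.34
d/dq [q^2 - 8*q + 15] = 2*q - 8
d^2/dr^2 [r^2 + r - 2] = 2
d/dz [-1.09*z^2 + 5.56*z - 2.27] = 5.56 - 2.18*z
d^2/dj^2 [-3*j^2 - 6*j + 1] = -6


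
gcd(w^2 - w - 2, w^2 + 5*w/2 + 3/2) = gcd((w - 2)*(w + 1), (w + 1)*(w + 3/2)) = w + 1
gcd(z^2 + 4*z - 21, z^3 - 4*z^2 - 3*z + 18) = z - 3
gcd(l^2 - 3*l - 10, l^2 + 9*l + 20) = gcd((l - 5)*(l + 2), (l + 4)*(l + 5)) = 1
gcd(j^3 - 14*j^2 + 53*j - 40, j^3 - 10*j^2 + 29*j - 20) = j^2 - 6*j + 5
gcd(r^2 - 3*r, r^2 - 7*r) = r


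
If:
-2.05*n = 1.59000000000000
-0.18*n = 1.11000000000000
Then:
No Solution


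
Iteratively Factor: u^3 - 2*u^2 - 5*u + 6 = (u + 2)*(u^2 - 4*u + 3) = (u - 1)*(u + 2)*(u - 3)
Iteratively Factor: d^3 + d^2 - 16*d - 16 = (d + 4)*(d^2 - 3*d - 4) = (d + 1)*(d + 4)*(d - 4)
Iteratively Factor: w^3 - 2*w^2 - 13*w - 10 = (w - 5)*(w^2 + 3*w + 2) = (w - 5)*(w + 2)*(w + 1)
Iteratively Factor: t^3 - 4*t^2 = (t)*(t^2 - 4*t) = t*(t - 4)*(t)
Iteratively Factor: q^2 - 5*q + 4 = (q - 1)*(q - 4)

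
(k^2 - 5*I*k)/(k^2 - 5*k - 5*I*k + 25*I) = k/(k - 5)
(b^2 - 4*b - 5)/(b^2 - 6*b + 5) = (b + 1)/(b - 1)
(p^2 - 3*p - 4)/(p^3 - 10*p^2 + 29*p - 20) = (p + 1)/(p^2 - 6*p + 5)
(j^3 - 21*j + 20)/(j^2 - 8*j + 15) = (j^3 - 21*j + 20)/(j^2 - 8*j + 15)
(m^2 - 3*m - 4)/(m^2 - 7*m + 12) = (m + 1)/(m - 3)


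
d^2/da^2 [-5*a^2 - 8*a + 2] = -10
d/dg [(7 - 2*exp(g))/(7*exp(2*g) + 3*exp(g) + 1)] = (14*exp(2*g) - 98*exp(g) - 23)*exp(g)/(49*exp(4*g) + 42*exp(3*g) + 23*exp(2*g) + 6*exp(g) + 1)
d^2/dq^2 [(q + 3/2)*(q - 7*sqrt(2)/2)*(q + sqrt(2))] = 6*q - 5*sqrt(2) + 3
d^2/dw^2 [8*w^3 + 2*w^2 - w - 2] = 48*w + 4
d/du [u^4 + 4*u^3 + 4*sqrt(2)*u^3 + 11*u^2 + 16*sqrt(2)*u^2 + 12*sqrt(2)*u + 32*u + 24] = 4*u^3 + 12*u^2 + 12*sqrt(2)*u^2 + 22*u + 32*sqrt(2)*u + 12*sqrt(2) + 32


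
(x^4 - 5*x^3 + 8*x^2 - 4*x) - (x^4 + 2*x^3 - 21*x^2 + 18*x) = -7*x^3 + 29*x^2 - 22*x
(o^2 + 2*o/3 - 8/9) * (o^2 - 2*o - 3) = o^4 - 4*o^3/3 - 47*o^2/9 - 2*o/9 + 8/3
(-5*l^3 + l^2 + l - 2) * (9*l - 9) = -45*l^4 + 54*l^3 - 27*l + 18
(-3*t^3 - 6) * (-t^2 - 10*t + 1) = 3*t^5 + 30*t^4 - 3*t^3 + 6*t^2 + 60*t - 6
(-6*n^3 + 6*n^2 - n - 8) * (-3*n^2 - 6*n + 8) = 18*n^5 + 18*n^4 - 81*n^3 + 78*n^2 + 40*n - 64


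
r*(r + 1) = r^2 + r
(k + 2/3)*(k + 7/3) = k^2 + 3*k + 14/9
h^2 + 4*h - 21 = (h - 3)*(h + 7)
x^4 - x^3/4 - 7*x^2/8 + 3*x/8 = x*(x - 3/4)*(x - 1/2)*(x + 1)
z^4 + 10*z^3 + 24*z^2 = z^2*(z + 4)*(z + 6)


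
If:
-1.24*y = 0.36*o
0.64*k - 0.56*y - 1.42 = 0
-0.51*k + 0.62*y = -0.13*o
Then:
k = -1.39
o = 14.22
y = -4.13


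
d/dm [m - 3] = 1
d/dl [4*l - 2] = 4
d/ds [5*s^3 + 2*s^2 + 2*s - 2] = 15*s^2 + 4*s + 2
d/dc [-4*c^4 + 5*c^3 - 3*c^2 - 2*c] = -16*c^3 + 15*c^2 - 6*c - 2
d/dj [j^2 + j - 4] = 2*j + 1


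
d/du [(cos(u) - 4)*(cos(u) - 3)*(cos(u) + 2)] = (-3*cos(u)^2 + 10*cos(u) + 2)*sin(u)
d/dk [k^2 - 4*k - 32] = 2*k - 4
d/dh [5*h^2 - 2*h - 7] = 10*h - 2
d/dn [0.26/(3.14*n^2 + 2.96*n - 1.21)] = (-1.6328*n - 0.7696)/(3.14*n^2 + 2.96*n - 1.21)^2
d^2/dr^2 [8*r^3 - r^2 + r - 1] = 48*r - 2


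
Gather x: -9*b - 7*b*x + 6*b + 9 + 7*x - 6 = -3*b + x*(7 - 7*b) + 3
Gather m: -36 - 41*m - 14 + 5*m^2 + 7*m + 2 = 5*m^2 - 34*m - 48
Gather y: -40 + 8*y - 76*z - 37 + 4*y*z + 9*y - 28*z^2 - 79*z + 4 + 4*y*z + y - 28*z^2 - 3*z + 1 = y*(8*z + 18) - 56*z^2 - 158*z - 72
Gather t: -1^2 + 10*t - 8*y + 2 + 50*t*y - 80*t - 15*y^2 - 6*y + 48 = t*(50*y - 70) - 15*y^2 - 14*y + 49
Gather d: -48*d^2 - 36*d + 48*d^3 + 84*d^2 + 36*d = 48*d^3 + 36*d^2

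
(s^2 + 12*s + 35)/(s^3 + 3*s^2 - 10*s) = (s + 7)/(s*(s - 2))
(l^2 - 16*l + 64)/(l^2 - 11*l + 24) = (l - 8)/(l - 3)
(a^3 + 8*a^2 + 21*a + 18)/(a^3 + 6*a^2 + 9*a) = (a + 2)/a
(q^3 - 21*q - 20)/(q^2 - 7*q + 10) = (q^2 + 5*q + 4)/(q - 2)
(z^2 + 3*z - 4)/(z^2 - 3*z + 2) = (z + 4)/(z - 2)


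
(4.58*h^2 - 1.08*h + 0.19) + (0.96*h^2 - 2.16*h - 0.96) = 5.54*h^2 - 3.24*h - 0.77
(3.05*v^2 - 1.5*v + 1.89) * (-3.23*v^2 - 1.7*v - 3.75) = -9.8515*v^4 - 0.34*v^3 - 14.9922*v^2 + 2.412*v - 7.0875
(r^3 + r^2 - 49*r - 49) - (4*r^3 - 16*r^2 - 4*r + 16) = -3*r^3 + 17*r^2 - 45*r - 65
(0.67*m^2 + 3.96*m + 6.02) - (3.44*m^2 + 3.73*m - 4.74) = -2.77*m^2 + 0.23*m + 10.76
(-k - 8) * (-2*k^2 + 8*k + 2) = 2*k^3 + 8*k^2 - 66*k - 16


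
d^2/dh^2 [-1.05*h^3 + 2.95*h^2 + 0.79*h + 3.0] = 5.9 - 6.3*h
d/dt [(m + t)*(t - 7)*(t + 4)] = 2*m*t - 3*m + 3*t^2 - 6*t - 28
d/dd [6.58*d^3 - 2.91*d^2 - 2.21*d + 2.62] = 19.74*d^2 - 5.82*d - 2.21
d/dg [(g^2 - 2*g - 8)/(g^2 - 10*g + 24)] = -8/(g^2 - 12*g + 36)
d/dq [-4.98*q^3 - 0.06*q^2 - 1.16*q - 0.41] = -14.94*q^2 - 0.12*q - 1.16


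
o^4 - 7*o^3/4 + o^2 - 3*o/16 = o*(o - 3/4)*(o - 1/2)^2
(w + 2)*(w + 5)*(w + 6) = w^3 + 13*w^2 + 52*w + 60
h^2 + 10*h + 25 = (h + 5)^2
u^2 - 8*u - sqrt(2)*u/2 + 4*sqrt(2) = (u - 8)*(u - sqrt(2)/2)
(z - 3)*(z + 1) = z^2 - 2*z - 3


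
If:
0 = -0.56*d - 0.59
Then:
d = -1.05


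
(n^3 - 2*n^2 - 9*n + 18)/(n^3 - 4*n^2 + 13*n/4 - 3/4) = 4*(n^2 + n - 6)/(4*n^2 - 4*n + 1)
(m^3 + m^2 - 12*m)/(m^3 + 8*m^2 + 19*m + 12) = m*(m - 3)/(m^2 + 4*m + 3)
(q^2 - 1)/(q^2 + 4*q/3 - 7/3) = 3*(q + 1)/(3*q + 7)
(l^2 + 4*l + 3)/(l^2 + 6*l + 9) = (l + 1)/(l + 3)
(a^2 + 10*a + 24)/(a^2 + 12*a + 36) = (a + 4)/(a + 6)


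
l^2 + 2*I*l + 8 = (l - 2*I)*(l + 4*I)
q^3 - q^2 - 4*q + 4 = (q - 2)*(q - 1)*(q + 2)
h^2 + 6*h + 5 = (h + 1)*(h + 5)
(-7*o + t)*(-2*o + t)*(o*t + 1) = 14*o^3*t - 9*o^2*t^2 + 14*o^2 + o*t^3 - 9*o*t + t^2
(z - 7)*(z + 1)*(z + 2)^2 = z^4 - 2*z^3 - 27*z^2 - 52*z - 28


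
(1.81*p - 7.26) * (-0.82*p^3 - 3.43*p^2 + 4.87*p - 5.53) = -1.4842*p^4 - 0.255100000000001*p^3 + 33.7165*p^2 - 45.3655*p + 40.1478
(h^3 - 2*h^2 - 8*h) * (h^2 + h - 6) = h^5 - h^4 - 16*h^3 + 4*h^2 + 48*h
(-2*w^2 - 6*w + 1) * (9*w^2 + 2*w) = -18*w^4 - 58*w^3 - 3*w^2 + 2*w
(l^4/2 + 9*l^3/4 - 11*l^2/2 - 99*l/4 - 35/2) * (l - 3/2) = l^5/2 + 3*l^4/2 - 71*l^3/8 - 33*l^2/2 + 157*l/8 + 105/4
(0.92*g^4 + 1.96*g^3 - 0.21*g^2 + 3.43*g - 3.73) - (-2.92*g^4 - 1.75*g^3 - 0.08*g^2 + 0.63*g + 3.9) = 3.84*g^4 + 3.71*g^3 - 0.13*g^2 + 2.8*g - 7.63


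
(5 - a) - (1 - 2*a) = a + 4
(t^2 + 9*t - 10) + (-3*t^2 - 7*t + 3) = -2*t^2 + 2*t - 7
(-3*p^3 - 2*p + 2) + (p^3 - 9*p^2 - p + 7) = -2*p^3 - 9*p^2 - 3*p + 9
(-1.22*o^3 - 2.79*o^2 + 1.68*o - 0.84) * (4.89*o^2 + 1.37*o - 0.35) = -5.9658*o^5 - 15.3145*o^4 + 4.8199*o^3 - 0.829499999999999*o^2 - 1.7388*o + 0.294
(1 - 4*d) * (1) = 1 - 4*d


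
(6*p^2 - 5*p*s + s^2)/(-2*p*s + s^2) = (-3*p + s)/s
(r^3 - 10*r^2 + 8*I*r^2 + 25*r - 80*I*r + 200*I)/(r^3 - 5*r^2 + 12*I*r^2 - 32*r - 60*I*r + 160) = (r - 5)/(r + 4*I)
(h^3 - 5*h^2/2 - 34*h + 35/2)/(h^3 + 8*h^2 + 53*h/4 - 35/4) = 2*(h - 7)/(2*h + 7)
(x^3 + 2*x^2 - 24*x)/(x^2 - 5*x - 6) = x*(-x^2 - 2*x + 24)/(-x^2 + 5*x + 6)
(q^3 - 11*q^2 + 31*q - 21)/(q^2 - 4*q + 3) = q - 7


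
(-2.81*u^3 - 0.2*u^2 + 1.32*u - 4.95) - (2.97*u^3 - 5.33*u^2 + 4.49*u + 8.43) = -5.78*u^3 + 5.13*u^2 - 3.17*u - 13.38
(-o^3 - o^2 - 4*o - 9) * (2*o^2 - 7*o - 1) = -2*o^5 + 5*o^4 + 11*o^2 + 67*o + 9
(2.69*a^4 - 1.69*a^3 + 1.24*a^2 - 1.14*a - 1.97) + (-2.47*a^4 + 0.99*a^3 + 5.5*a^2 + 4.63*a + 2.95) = 0.22*a^4 - 0.7*a^3 + 6.74*a^2 + 3.49*a + 0.98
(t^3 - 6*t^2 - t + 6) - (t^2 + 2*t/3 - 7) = t^3 - 7*t^2 - 5*t/3 + 13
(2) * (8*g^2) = 16*g^2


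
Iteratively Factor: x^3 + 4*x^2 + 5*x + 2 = (x + 1)*(x^2 + 3*x + 2) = (x + 1)*(x + 2)*(x + 1)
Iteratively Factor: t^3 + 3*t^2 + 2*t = (t + 1)*(t^2 + 2*t) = t*(t + 1)*(t + 2)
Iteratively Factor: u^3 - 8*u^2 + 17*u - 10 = (u - 2)*(u^2 - 6*u + 5) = (u - 2)*(u - 1)*(u - 5)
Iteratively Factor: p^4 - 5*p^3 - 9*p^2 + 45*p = (p + 3)*(p^3 - 8*p^2 + 15*p) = (p - 5)*(p + 3)*(p^2 - 3*p) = p*(p - 5)*(p + 3)*(p - 3)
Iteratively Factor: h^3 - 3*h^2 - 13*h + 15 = (h - 1)*(h^2 - 2*h - 15) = (h - 1)*(h + 3)*(h - 5)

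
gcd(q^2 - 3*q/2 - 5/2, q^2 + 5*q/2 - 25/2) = q - 5/2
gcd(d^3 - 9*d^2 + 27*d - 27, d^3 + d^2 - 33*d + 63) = d^2 - 6*d + 9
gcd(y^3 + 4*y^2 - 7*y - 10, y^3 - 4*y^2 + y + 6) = y^2 - y - 2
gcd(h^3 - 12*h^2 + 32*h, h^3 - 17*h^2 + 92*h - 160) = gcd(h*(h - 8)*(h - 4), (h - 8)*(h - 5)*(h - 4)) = h^2 - 12*h + 32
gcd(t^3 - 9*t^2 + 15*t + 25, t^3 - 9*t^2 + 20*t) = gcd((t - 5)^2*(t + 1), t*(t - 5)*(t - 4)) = t - 5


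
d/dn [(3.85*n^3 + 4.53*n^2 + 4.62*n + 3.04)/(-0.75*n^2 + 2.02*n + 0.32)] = (-2.8875*n^4 + 15.554*n^3 + 16.3116*n^2 + 7.4592*n - 4.6624)/(0.5625*n^4 - 3.03*n^3 + 3.6004*n^2 + 1.2928*n + 0.1024)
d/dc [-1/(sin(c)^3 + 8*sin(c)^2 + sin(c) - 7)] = (3*sin(c)^2 + 16*sin(c) + 1)*cos(c)/(sin(c)^3 + 8*sin(c)^2 + sin(c) - 7)^2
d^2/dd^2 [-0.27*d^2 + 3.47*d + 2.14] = -0.540000000000000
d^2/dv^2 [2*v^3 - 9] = 12*v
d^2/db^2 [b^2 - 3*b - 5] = 2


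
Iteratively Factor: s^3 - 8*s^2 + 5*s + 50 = (s - 5)*(s^2 - 3*s - 10) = (s - 5)^2*(s + 2)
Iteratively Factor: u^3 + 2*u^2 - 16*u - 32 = (u - 4)*(u^2 + 6*u + 8) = (u - 4)*(u + 4)*(u + 2)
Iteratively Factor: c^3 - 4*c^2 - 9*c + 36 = (c - 3)*(c^2 - c - 12) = (c - 4)*(c - 3)*(c + 3)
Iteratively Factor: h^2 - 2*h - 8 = (h - 4)*(h + 2)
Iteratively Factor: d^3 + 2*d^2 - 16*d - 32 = (d - 4)*(d^2 + 6*d + 8) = (d - 4)*(d + 2)*(d + 4)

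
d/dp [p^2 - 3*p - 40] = 2*p - 3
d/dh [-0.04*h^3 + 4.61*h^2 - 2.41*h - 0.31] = -0.12*h^2 + 9.22*h - 2.41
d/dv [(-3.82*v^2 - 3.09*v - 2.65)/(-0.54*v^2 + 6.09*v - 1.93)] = (-24.9324*v^2 + 11.8832*v + 22.1022)/(0.2916*v^4 - 6.5772*v^3 + 39.1725*v^2 - 23.5074*v + 3.7249)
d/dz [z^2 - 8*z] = 2*z - 8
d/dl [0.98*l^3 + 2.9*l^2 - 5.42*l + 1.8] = 2.94*l^2 + 5.8*l - 5.42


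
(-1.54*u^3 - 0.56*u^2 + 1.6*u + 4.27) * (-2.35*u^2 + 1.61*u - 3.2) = 3.619*u^5 - 1.1634*u^4 + 0.2664*u^3 - 5.6665*u^2 + 1.7547*u - 13.664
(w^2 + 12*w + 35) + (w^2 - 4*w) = 2*w^2 + 8*w + 35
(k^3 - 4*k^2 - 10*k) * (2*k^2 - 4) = 2*k^5 - 8*k^4 - 24*k^3 + 16*k^2 + 40*k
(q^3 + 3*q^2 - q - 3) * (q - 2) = q^4 + q^3 - 7*q^2 - q + 6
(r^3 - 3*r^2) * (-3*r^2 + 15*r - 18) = -3*r^5 + 24*r^4 - 63*r^3 + 54*r^2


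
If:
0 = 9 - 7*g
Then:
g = 9/7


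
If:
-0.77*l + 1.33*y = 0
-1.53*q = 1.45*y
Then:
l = 1.72727272727273*y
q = -0.947712418300654*y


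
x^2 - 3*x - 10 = (x - 5)*(x + 2)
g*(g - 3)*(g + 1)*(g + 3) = g^4 + g^3 - 9*g^2 - 9*g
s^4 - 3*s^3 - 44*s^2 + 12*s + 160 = (s - 8)*(s - 2)*(s + 2)*(s + 5)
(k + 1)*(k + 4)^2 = k^3 + 9*k^2 + 24*k + 16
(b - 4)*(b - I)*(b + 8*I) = b^3 - 4*b^2 + 7*I*b^2 + 8*b - 28*I*b - 32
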